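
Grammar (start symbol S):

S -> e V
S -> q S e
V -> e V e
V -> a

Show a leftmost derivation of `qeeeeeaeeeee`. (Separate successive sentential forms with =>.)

S => qSe   [S -> q S e]
qSe => qeVe   [S -> e V]
qeVe => qeeVee   [V -> e V e]
qeeVee => qeeeVeee   [V -> e V e]
qeeeVeee => qeeeeVeeee   [V -> e V e]
qeeeeVeeee => qeeeeeVeeeee   [V -> e V e]
qeeeeeVeeeee => qeeeeeaeeeee   [V -> a]

S => qSe => qeVe => qeeVee => qeeeVeee => qeeeeVeeee => qeeeeeVeeeee => qeeeeeaeeeee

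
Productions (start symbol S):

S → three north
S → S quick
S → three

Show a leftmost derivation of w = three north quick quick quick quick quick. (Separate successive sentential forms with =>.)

S => S quick => S quick quick => S quick quick quick => S quick quick quick quick => S quick quick quick quick quick => three north quick quick quick quick quick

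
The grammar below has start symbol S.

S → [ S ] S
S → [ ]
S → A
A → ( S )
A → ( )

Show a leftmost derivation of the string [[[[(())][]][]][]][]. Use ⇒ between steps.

S ⇒ [S]S ⇒ [[S]S]S ⇒ [[[S]S]S]S ⇒ [[[[S]S]S]S]S ⇒ [[[[A]S]S]S]S ⇒ [[[[(S)]S]S]S]S ⇒ [[[[(A)]S]S]S]S ⇒ [[[[(())]S]S]S]S ⇒ [[[[(())][]]S]S]S ⇒ [[[[(())][]][]]S]S ⇒ [[[[(())][]][]][]]S ⇒ [[[[(())][]][]][]][]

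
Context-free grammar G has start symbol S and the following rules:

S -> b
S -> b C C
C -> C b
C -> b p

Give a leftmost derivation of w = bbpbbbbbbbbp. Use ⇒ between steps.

S ⇒ bCC ⇒ bCbC ⇒ bCbbC ⇒ bCbbbC ⇒ bCbbbbC ⇒ bCbbbbbC ⇒ bCbbbbbbC ⇒ bCbbbbbbbC ⇒ bbpbbbbbbbC ⇒ bbpbbbbbbbbp

S ⇒ bCC   [S -> b C C]
bCC ⇒ bCbC   [C -> C b]
bCbC ⇒ bCbbC   [C -> C b]
bCbbC ⇒ bCbbbC   [C -> C b]
bCbbbC ⇒ bCbbbbC   [C -> C b]
bCbbbbC ⇒ bCbbbbbC   [C -> C b]
bCbbbbbC ⇒ bCbbbbbbC   [C -> C b]
bCbbbbbbC ⇒ bCbbbbbbbC   [C -> C b]
bCbbbbbbbC ⇒ bbpbbbbbbbC   [C -> b p]
bbpbbbbbbbC ⇒ bbpbbbbbbbbp   [C -> b p]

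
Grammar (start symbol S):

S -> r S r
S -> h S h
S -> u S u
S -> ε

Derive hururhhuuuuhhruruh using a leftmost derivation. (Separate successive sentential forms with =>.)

S => hSh   [S -> h S h]
hSh => huSuh   [S -> u S u]
huSuh => hurSruh   [S -> r S r]
hurSruh => huruSuruh   [S -> u S u]
huruSuruh => hururSruruh   [S -> r S r]
hururSruruh => hururhShruruh   [S -> h S h]
hururhShruruh => hururhhShhruruh   [S -> h S h]
hururhhShhruruh => hururhhuSuhhruruh   [S -> u S u]
hururhhuSuhhruruh => hururhhuuSuuhhruruh   [S -> u S u]
hururhhuuSuuhhruruh => hururhhuuuuhhruruh   [S -> ε]

S => hSh => huSuh => hurSruh => huruSuruh => hururSruruh => hururhShruruh => hururhhShhruruh => hururhhuSuhhruruh => hururhhuuSuuhhruruh => hururhhuuuuhhruruh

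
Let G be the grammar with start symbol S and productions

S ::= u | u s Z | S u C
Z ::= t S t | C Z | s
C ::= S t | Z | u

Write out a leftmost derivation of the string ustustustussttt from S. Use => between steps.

S => usZ   [S ::= u s Z]
usZ => ustSt   [Z ::= t S t]
ustSt => ustusZt   [S ::= u s Z]
ustusZt => ustustStt   [Z ::= t S t]
ustustStt => ustustusZtt   [S ::= u s Z]
ustustusZtt => ustustustSttt   [Z ::= t S t]
ustustustSttt => ustustustusZttt   [S ::= u s Z]
ustustustusZttt => ustustustussttt   [Z ::= s]

S => usZ => ustSt => ustusZt => ustustStt => ustustusZtt => ustustustSttt => ustustustusZttt => ustustustussttt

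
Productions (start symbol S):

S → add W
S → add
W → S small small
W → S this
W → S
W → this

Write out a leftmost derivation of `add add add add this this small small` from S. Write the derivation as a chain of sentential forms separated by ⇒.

S ⇒ add W ⇒ add S small small ⇒ add add W small small ⇒ add add S this small small ⇒ add add add W this small small ⇒ add add add S this this small small ⇒ add add add add this this small small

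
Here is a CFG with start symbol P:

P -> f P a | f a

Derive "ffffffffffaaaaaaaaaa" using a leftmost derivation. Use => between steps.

P=>fPa=>ffPaa=>fffPaaa=>ffffPaaaa=>fffffPaaaaa=>ffffffPaaaaaa=>fffffffPaaaaaaa=>ffffffffPaaaaaaaa=>fffffffffPaaaaaaaaa=>ffffffffffaaaaaaaaaa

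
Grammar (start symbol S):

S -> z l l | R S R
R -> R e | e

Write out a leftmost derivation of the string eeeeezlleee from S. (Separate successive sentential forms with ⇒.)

S ⇒ RSR ⇒ ReSR ⇒ eeSR ⇒ eeRSRR ⇒ eeReSRR ⇒ eeeeSRR ⇒ eeeeRSRRR ⇒ eeeeeSRRR ⇒ eeeeezllRRR ⇒ eeeeezlleRR ⇒ eeeeezlleeR ⇒ eeeeezlleee

S ⇒ RSR   [S -> R S R]
RSR ⇒ ReSR   [R -> R e]
ReSR ⇒ eeSR   [R -> e]
eeSR ⇒ eeRSRR   [S -> R S R]
eeRSRR ⇒ eeReSRR   [R -> R e]
eeReSRR ⇒ eeeeSRR   [R -> e]
eeeeSRR ⇒ eeeeRSRRR   [S -> R S R]
eeeeRSRRR ⇒ eeeeeSRRR   [R -> e]
eeeeeSRRR ⇒ eeeeezllRRR   [S -> z l l]
eeeeezllRRR ⇒ eeeeezlleRR   [R -> e]
eeeeezlleRR ⇒ eeeeezlleeR   [R -> e]
eeeeezlleeR ⇒ eeeeezlleee   [R -> e]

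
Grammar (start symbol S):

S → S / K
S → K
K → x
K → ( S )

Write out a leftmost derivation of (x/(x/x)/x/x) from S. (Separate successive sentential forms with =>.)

S => K => (S) => (S/K) => (S/K/K) => (S/K/K/K) => (K/K/K/K) => (x/K/K/K) => (x/(S)/K/K) => (x/(S/K)/K/K) => (x/(K/K)/K/K) => (x/(x/K)/K/K) => (x/(x/x)/K/K) => (x/(x/x)/x/K) => (x/(x/x)/x/x)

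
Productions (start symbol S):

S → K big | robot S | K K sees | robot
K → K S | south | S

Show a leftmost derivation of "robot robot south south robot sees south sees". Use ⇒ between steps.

S ⇒ robot S ⇒ robot K K sees ⇒ robot S K sees ⇒ robot robot S K sees ⇒ robot robot K K sees K sees ⇒ robot robot south K sees K sees ⇒ robot robot south K S sees K sees ⇒ robot robot south south S sees K sees ⇒ robot robot south south robot sees K sees ⇒ robot robot south south robot sees south sees

S ⇒ robot S   [S → robot S]
robot S ⇒ robot K K sees   [S → K K sees]
robot K K sees ⇒ robot S K sees   [K → S]
robot S K sees ⇒ robot robot S K sees   [S → robot S]
robot robot S K sees ⇒ robot robot K K sees K sees   [S → K K sees]
robot robot K K sees K sees ⇒ robot robot south K sees K sees   [K → south]
robot robot south K sees K sees ⇒ robot robot south K S sees K sees   [K → K S]
robot robot south K S sees K sees ⇒ robot robot south south S sees K sees   [K → south]
robot robot south south S sees K sees ⇒ robot robot south south robot sees K sees   [S → robot]
robot robot south south robot sees K sees ⇒ robot robot south south robot sees south sees   [K → south]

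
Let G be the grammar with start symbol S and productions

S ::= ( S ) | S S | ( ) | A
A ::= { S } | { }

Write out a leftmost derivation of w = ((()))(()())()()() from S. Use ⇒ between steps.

S ⇒ SS ⇒ (S)S ⇒ ((S))S ⇒ ((()))S ⇒ ((()))SS ⇒ ((()))SSS ⇒ ((()))SSSS ⇒ ((()))(S)SSS ⇒ ((()))(SS)SSS ⇒ ((()))(()S)SSS ⇒ ((()))(()())SSS ⇒ ((()))(()())()SS ⇒ ((()))(()())()()S ⇒ ((()))(()())()()()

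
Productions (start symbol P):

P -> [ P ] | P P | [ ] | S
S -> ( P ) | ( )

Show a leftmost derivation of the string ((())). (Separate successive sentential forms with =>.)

P => S => (P) => (S) => ((P)) => ((S)) => ((()))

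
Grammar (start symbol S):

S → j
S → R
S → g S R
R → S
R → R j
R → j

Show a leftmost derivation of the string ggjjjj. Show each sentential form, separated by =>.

S => gSR => gRR => gRjR => gSjR => ggSRjR => ggRRjR => ggjRjR => ggjjjR => ggjjjj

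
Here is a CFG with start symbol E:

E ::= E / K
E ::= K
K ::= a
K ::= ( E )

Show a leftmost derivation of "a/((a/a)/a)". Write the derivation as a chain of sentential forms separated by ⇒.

E ⇒ E/K ⇒ K/K ⇒ a/K ⇒ a/(E) ⇒ a/(E/K) ⇒ a/(K/K) ⇒ a/((E)/K) ⇒ a/((E/K)/K) ⇒ a/((K/K)/K) ⇒ a/((a/K)/K) ⇒ a/((a/a)/K) ⇒ a/((a/a)/a)

E ⇒ E/K   [E ::= E / K]
E/K ⇒ K/K   [E ::= K]
K/K ⇒ a/K   [K ::= a]
a/K ⇒ a/(E)   [K ::= ( E )]
a/(E) ⇒ a/(E/K)   [E ::= E / K]
a/(E/K) ⇒ a/(K/K)   [E ::= K]
a/(K/K) ⇒ a/((E)/K)   [K ::= ( E )]
a/((E)/K) ⇒ a/((E/K)/K)   [E ::= E / K]
a/((E/K)/K) ⇒ a/((K/K)/K)   [E ::= K]
a/((K/K)/K) ⇒ a/((a/K)/K)   [K ::= a]
a/((a/K)/K) ⇒ a/((a/a)/K)   [K ::= a]
a/((a/a)/K) ⇒ a/((a/a)/a)   [K ::= a]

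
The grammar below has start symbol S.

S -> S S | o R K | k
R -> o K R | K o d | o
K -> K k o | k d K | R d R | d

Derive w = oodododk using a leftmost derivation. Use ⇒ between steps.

S⇒SS⇒oRKS⇒ooKRKS⇒oodRKS⇒oodoKRKS⇒oododRKS⇒oododoKS⇒oodododS⇒oodododk

S ⇒ SS   [S -> S S]
SS ⇒ oRKS   [S -> o R K]
oRKS ⇒ ooKRKS   [R -> o K R]
ooKRKS ⇒ oodRKS   [K -> d]
oodRKS ⇒ oodoKRKS   [R -> o K R]
oodoKRKS ⇒ oododRKS   [K -> d]
oododRKS ⇒ oododoKS   [R -> o]
oododoKS ⇒ oodododS   [K -> d]
oodododS ⇒ oodododk   [S -> k]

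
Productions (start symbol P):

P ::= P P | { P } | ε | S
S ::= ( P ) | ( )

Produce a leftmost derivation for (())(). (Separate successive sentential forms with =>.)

P=>PP=>PPP=>SPP=>(P)PP=>(S)PP=>(())PP=>(())SP=>(())(P)P=>(())()P=>(())()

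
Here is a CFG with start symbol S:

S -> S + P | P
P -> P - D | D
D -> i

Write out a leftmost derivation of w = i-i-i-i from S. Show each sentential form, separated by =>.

S => P   [S -> P]
P => P-D   [P -> P - D]
P-D => P-D-D   [P -> P - D]
P-D-D => P-D-D-D   [P -> P - D]
P-D-D-D => D-D-D-D   [P -> D]
D-D-D-D => i-D-D-D   [D -> i]
i-D-D-D => i-i-D-D   [D -> i]
i-i-D-D => i-i-i-D   [D -> i]
i-i-i-D => i-i-i-i   [D -> i]

S => P => P-D => P-D-D => P-D-D-D => D-D-D-D => i-D-D-D => i-i-D-D => i-i-i-D => i-i-i-i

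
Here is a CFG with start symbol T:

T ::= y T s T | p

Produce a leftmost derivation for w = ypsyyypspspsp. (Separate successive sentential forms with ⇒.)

T ⇒ yTsT ⇒ ypsT ⇒ ypsyTsT ⇒ ypsyyTsTsT ⇒ ypsyyyTsTsTsT ⇒ ypsyyypsTsTsT ⇒ ypsyyypspsTsT ⇒ ypsyyypspspsT ⇒ ypsyyypspspsp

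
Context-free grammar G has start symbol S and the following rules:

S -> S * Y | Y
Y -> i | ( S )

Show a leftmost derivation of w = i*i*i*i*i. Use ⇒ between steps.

S⇒S*Y⇒S*Y*Y⇒S*Y*Y*Y⇒S*Y*Y*Y*Y⇒Y*Y*Y*Y*Y⇒i*Y*Y*Y*Y⇒i*i*Y*Y*Y⇒i*i*i*Y*Y⇒i*i*i*i*Y⇒i*i*i*i*i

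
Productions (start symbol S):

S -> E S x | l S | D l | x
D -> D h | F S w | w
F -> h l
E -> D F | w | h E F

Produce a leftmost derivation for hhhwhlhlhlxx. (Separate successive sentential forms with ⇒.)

S⇒ESx⇒hEFSx⇒hhEFFSx⇒hhhEFFFSx⇒hhhwFFFSx⇒hhhwhlFFSx⇒hhhwhlhlFSx⇒hhhwhlhlhlSx⇒hhhwhlhlhlxx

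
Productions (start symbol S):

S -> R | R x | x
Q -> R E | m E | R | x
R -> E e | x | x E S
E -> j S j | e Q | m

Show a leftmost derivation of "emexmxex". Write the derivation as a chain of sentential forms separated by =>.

S => Rx => Eex => eQex => emEex => emeQex => emeRex => emexESex => emexmSex => emexmxex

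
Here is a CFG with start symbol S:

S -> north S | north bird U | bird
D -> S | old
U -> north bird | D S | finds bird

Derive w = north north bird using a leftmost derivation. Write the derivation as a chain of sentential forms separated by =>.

S => north S => north north S => north north bird

S => north S   [S -> north S]
north S => north north S   [S -> north S]
north north S => north north bird   [S -> bird]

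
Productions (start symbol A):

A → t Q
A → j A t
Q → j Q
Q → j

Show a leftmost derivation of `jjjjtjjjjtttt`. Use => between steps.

A => jAt   [A → j A t]
jAt => jjAtt   [A → j A t]
jjAtt => jjjAttt   [A → j A t]
jjjAttt => jjjjAtttt   [A → j A t]
jjjjAtttt => jjjjtQtttt   [A → t Q]
jjjjtQtttt => jjjjtjQtttt   [Q → j Q]
jjjjtjQtttt => jjjjtjjQtttt   [Q → j Q]
jjjjtjjQtttt => jjjjtjjjQtttt   [Q → j Q]
jjjjtjjjQtttt => jjjjtjjjjtttt   [Q → j]

A=>jAt=>jjAtt=>jjjAttt=>jjjjAtttt=>jjjjtQtttt=>jjjjtjQtttt=>jjjjtjjQtttt=>jjjjtjjjQtttt=>jjjjtjjjjtttt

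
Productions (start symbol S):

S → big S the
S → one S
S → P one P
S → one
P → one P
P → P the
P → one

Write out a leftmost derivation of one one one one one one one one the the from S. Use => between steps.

S => P one P => one P one P => one one P one P => one one one P one P => one one one one one P => one one one one one one P => one one one one one one P the => one one one one one one P the the => one one one one one one one P the the => one one one one one one one one the the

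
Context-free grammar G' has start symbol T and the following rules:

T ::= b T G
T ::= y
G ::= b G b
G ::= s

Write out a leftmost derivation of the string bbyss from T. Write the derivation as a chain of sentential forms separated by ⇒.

T ⇒ bTG   [T ::= b T G]
bTG ⇒ bbTGG   [T ::= b T G]
bbTGG ⇒ bbyGG   [T ::= y]
bbyGG ⇒ bbysG   [G ::= s]
bbysG ⇒ bbyss   [G ::= s]

T ⇒ bTG ⇒ bbTGG ⇒ bbyGG ⇒ bbysG ⇒ bbyss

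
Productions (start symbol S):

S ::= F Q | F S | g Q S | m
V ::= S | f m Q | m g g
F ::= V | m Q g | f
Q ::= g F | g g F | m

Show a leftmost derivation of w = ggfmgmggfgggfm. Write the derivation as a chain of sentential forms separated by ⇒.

S ⇒ gQS   [S ::= g Q S]
gQS ⇒ ggFS   [Q ::= g F]
ggFS ⇒ ggVS   [F ::= V]
ggVS ⇒ ggfmQS   [V ::= f m Q]
ggfmQS ⇒ ggfmgFS   [Q ::= g F]
ggfmgFS ⇒ ggfmgmQgS   [F ::= m Q g]
ggfmgmQgS ⇒ ggfmgmggFgS   [Q ::= g g F]
ggfmgmggFgS ⇒ ggfmgmggfgS   [F ::= f]
ggfmgmggfgS ⇒ ggfmgmggfggQS   [S ::= g Q S]
ggfmgmggfggQS ⇒ ggfmgmggfgggFS   [Q ::= g F]
ggfmgmggfgggFS ⇒ ggfmgmggfgggfS   [F ::= f]
ggfmgmggfgggfS ⇒ ggfmgmggfgggfm   [S ::= m]

S ⇒ gQS ⇒ ggFS ⇒ ggVS ⇒ ggfmQS ⇒ ggfmgFS ⇒ ggfmgmQgS ⇒ ggfmgmggFgS ⇒ ggfmgmggfgS ⇒ ggfmgmggfggQS ⇒ ggfmgmggfgggFS ⇒ ggfmgmggfgggfS ⇒ ggfmgmggfgggfm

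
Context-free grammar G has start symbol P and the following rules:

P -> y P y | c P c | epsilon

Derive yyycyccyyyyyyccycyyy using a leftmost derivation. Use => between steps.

P => yPy => yyPyy => yyyPyyy => yyycPcyyy => yyycyPycyyy => yyycycPcycyyy => yyycyccPccycyyy => yyycyccyPyccycyyy => yyycyccyyPyyccycyyy => yyycyccyyyPyyyccycyyy => yyycyccyyyyyyccycyyy

P => yPy   [P -> y P y]
yPy => yyPyy   [P -> y P y]
yyPyy => yyyPyyy   [P -> y P y]
yyyPyyy => yyycPcyyy   [P -> c P c]
yyycPcyyy => yyycyPycyyy   [P -> y P y]
yyycyPycyyy => yyycycPcycyyy   [P -> c P c]
yyycycPcycyyy => yyycyccPccycyyy   [P -> c P c]
yyycyccPccycyyy => yyycyccyPyccycyyy   [P -> y P y]
yyycyccyPyccycyyy => yyycyccyyPyyccycyyy   [P -> y P y]
yyycyccyyPyyccycyyy => yyycyccyyyPyyyccycyyy   [P -> y P y]
yyycyccyyyPyyyccycyyy => yyycyccyyyyyyccycyyy   [P -> epsilon]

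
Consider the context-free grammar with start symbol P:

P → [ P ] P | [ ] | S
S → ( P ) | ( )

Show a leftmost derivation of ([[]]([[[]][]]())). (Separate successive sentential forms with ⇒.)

P ⇒ S   [P → S]
S ⇒ (P)   [S → ( P )]
(P) ⇒ ([P]P)   [P → [ P ] P]
([P]P) ⇒ ([[]]P)   [P → [ ]]
([[]]P) ⇒ ([[]]S)   [P → S]
([[]]S) ⇒ ([[]](P))   [S → ( P )]
([[]](P)) ⇒ ([[]]([P]P))   [P → [ P ] P]
([[]]([P]P)) ⇒ ([[]]([[P]P]P))   [P → [ P ] P]
([[]]([[P]P]P)) ⇒ ([[]]([[[]]P]P))   [P → [ ]]
([[]]([[[]]P]P)) ⇒ ([[]]([[[]][]]P))   [P → [ ]]
([[]]([[[]][]]P)) ⇒ ([[]]([[[]][]]S))   [P → S]
([[]]([[[]][]]S)) ⇒ ([[]]([[[]][]]()))   [S → ( )]

P ⇒ S ⇒ (P) ⇒ ([P]P) ⇒ ([[]]P) ⇒ ([[]]S) ⇒ ([[]](P)) ⇒ ([[]]([P]P)) ⇒ ([[]]([[P]P]P)) ⇒ ([[]]([[[]]P]P)) ⇒ ([[]]([[[]][]]P)) ⇒ ([[]]([[[]][]]S)) ⇒ ([[]]([[[]][]]()))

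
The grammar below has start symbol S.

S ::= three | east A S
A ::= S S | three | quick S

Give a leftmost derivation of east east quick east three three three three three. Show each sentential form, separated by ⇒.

S ⇒ east A S ⇒ east S S S ⇒ east east A S S S ⇒ east east quick S S S S ⇒ east east quick east A S S S S ⇒ east east quick east three S S S S ⇒ east east quick east three three S S S ⇒ east east quick east three three three S S ⇒ east east quick east three three three three S ⇒ east east quick east three three three three three

S ⇒ east A S   [S ::= east A S]
east A S ⇒ east S S S   [A ::= S S]
east S S S ⇒ east east A S S S   [S ::= east A S]
east east A S S S ⇒ east east quick S S S S   [A ::= quick S]
east east quick S S S S ⇒ east east quick east A S S S S   [S ::= east A S]
east east quick east A S S S S ⇒ east east quick east three S S S S   [A ::= three]
east east quick east three S S S S ⇒ east east quick east three three S S S   [S ::= three]
east east quick east three three S S S ⇒ east east quick east three three three S S   [S ::= three]
east east quick east three three three S S ⇒ east east quick east three three three three S   [S ::= three]
east east quick east three three three three S ⇒ east east quick east three three three three three   [S ::= three]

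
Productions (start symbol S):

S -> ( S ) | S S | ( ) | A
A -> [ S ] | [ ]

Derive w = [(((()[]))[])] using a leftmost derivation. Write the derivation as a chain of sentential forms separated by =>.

S=>A=>[S]=>[(S)]=>[(SS)]=>[((S)S)]=>[(((S))S)]=>[(((SS))S)]=>[(((()S))S)]=>[(((()A))S)]=>[(((()[]))S)]=>[(((()[]))A)]=>[(((()[]))[])]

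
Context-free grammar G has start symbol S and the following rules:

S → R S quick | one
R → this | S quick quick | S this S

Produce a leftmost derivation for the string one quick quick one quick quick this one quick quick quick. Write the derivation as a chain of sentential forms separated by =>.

S => R S quick => S quick quick S quick => one quick quick S quick => one quick quick R S quick quick => one quick quick S quick quick S quick quick => one quick quick one quick quick S quick quick => one quick quick one quick quick R S quick quick quick => one quick quick one quick quick this S quick quick quick => one quick quick one quick quick this one quick quick quick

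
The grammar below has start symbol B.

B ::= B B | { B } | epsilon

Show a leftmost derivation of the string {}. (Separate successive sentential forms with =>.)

B => BB => BBB => {B}BB => {}BB => {}B => {}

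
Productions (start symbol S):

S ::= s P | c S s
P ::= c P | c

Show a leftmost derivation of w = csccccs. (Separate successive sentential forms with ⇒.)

S ⇒ cSs ⇒ csPs ⇒ cscPs ⇒ csccPs ⇒ cscccPs ⇒ csccccs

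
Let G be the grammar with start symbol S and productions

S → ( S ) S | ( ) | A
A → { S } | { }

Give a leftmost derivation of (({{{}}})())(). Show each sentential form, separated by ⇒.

S ⇒ (S)S ⇒ ((S)S)S ⇒ ((A)S)S ⇒ (({S})S)S ⇒ (({A})S)S ⇒ (({{S}})S)S ⇒ (({{A}})S)S ⇒ (({{{}}})S)S ⇒ (({{{}}})())S ⇒ (({{{}}})())()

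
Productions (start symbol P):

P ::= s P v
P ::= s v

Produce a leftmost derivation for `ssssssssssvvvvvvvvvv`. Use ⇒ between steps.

P ⇒ sPv ⇒ ssPvv ⇒ sssPvvv ⇒ ssssPvvvv ⇒ sssssPvvvvv ⇒ ssssssPvvvvvv ⇒ sssssssPvvvvvvv ⇒ ssssssssPvvvvvvvv ⇒ sssssssssPvvvvvvvvv ⇒ ssssssssssvvvvvvvvvv

P ⇒ sPv   [P ::= s P v]
sPv ⇒ ssPvv   [P ::= s P v]
ssPvv ⇒ sssPvvv   [P ::= s P v]
sssPvvv ⇒ ssssPvvvv   [P ::= s P v]
ssssPvvvv ⇒ sssssPvvvvv   [P ::= s P v]
sssssPvvvvv ⇒ ssssssPvvvvvv   [P ::= s P v]
ssssssPvvvvvv ⇒ sssssssPvvvvvvv   [P ::= s P v]
sssssssPvvvvvvv ⇒ ssssssssPvvvvvvvv   [P ::= s P v]
ssssssssPvvvvvvvv ⇒ sssssssssPvvvvvvvvv   [P ::= s P v]
sssssssssPvvvvvvvvv ⇒ ssssssssssvvvvvvvvvv   [P ::= s v]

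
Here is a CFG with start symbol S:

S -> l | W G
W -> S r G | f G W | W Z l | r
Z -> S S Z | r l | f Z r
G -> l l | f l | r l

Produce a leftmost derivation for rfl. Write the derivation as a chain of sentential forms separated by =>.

S=>WG=>rG=>rfl

S => WG   [S -> W G]
WG => rG   [W -> r]
rG => rfl   [G -> f l]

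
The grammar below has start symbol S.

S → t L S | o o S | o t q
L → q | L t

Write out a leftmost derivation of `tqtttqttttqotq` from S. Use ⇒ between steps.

S ⇒ tLS ⇒ tLtS ⇒ tLttS ⇒ tqttS ⇒ tqtttLS ⇒ tqtttLtS ⇒ tqtttLttS ⇒ tqtttLtttS ⇒ tqtttqtttS ⇒ tqtttqttttLS ⇒ tqtttqttttqS ⇒ tqtttqttttqotq

S ⇒ tLS   [S → t L S]
tLS ⇒ tLtS   [L → L t]
tLtS ⇒ tLttS   [L → L t]
tLttS ⇒ tqttS   [L → q]
tqttS ⇒ tqtttLS   [S → t L S]
tqtttLS ⇒ tqtttLtS   [L → L t]
tqtttLtS ⇒ tqtttLttS   [L → L t]
tqtttLttS ⇒ tqtttLtttS   [L → L t]
tqtttLtttS ⇒ tqtttqtttS   [L → q]
tqtttqtttS ⇒ tqtttqttttLS   [S → t L S]
tqtttqttttLS ⇒ tqtttqttttqS   [L → q]
tqtttqttttqS ⇒ tqtttqttttqotq   [S → o t q]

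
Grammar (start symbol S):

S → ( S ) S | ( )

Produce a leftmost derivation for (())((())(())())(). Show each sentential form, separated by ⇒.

S ⇒ (S)S   [S → ( S ) S]
(S)S ⇒ (())S   [S → ( )]
(())S ⇒ (())(S)S   [S → ( S ) S]
(())(S)S ⇒ (())((S)S)S   [S → ( S ) S]
(())((S)S)S ⇒ (())((())S)S   [S → ( )]
(())((())S)S ⇒ (())((())(S)S)S   [S → ( S ) S]
(())((())(S)S)S ⇒ (())((())(())S)S   [S → ( )]
(())((())(())S)S ⇒ (())((())(())())S   [S → ( )]
(())((())(())())S ⇒ (())((())(())())()   [S → ( )]

S⇒(S)S⇒(())S⇒(())(S)S⇒(())((S)S)S⇒(())((())S)S⇒(())((())(S)S)S⇒(())((())(())S)S⇒(())((())(())())S⇒(())((())(())())()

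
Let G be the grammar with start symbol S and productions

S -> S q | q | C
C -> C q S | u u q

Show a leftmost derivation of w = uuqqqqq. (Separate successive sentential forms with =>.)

S => Sq   [S -> S q]
Sq => Sqq   [S -> S q]
Sqq => Sqqq   [S -> S q]
Sqqq => Sqqqq   [S -> S q]
Sqqqq => Cqqqq   [S -> C]
Cqqqq => uuqqqqq   [C -> u u q]

S=>Sq=>Sqq=>Sqqq=>Sqqqq=>Cqqqq=>uuqqqqq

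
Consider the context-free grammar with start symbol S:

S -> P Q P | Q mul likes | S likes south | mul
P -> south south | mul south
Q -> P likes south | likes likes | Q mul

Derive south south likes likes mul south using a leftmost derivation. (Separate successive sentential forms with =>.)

S => P Q P => south south Q P => south south likes likes P => south south likes likes mul south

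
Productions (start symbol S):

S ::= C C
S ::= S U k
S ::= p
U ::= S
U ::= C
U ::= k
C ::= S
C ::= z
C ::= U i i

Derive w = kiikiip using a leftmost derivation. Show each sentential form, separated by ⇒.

S ⇒ CC ⇒ SC ⇒ CCC ⇒ UiiCC ⇒ kiiCC ⇒ kiiUiiC ⇒ kiikiiC ⇒ kiikiiS ⇒ kiikiip

S ⇒ CC   [S ::= C C]
CC ⇒ SC   [C ::= S]
SC ⇒ CCC   [S ::= C C]
CCC ⇒ UiiCC   [C ::= U i i]
UiiCC ⇒ kiiCC   [U ::= k]
kiiCC ⇒ kiiUiiC   [C ::= U i i]
kiiUiiC ⇒ kiikiiC   [U ::= k]
kiikiiC ⇒ kiikiiS   [C ::= S]
kiikiiS ⇒ kiikiip   [S ::= p]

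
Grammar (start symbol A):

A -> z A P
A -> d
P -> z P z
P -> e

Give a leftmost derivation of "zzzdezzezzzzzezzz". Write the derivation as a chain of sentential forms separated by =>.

A=>zAP=>zzAPP=>zzzAPPP=>zzzdPPP=>zzzdePP=>zzzdezPzP=>zzzdezzPzzP=>zzzdezzezzP=>zzzdezzezzzPz=>zzzdezzezzzzPzz=>zzzdezzezzzzzPzzz=>zzzdezzezzzzzezzz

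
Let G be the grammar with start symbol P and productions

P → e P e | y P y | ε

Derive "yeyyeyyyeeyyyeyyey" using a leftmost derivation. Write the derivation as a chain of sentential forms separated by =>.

P => yPy => yePey => yeyPyey => yeyyPyyey => yeyyePeyyey => yeyyeyPyeyyey => yeyyeyyPyyeyyey => yeyyeyyyPyyyeyyey => yeyyeyyyePeyyyeyyey => yeyyeyyyeeyyyeyyey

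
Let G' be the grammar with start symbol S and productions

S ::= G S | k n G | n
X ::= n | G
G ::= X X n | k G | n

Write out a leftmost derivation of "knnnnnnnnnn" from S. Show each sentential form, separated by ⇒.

S ⇒ knG   [S ::= k n G]
knG ⇒ knXXn   [G ::= X X n]
knXXn ⇒ knnXn   [X ::= n]
knnXn ⇒ knnGn   [X ::= G]
knnGn ⇒ knnXXnn   [G ::= X X n]
knnXXnn ⇒ knnnXnn   [X ::= n]
knnnXnn ⇒ knnnGnn   [X ::= G]
knnnGnn ⇒ knnnXXnnn   [G ::= X X n]
knnnXXnnn ⇒ knnnGXnnn   [X ::= G]
knnnGXnnn ⇒ knnnnXnnn   [G ::= n]
knnnnXnnn ⇒ knnnnGnnn   [X ::= G]
knnnnGnnn ⇒ knnnnXXnnnn   [G ::= X X n]
knnnnXXnnnn ⇒ knnnnnXnnnn   [X ::= n]
knnnnnXnnnn ⇒ knnnnnnnnnn   [X ::= n]

S ⇒ knG ⇒ knXXn ⇒ knnXn ⇒ knnGn ⇒ knnXXnn ⇒ knnnXnn ⇒ knnnGnn ⇒ knnnXXnnn ⇒ knnnGXnnn ⇒ knnnnXnnn ⇒ knnnnGnnn ⇒ knnnnXXnnnn ⇒ knnnnnXnnnn ⇒ knnnnnnnnnn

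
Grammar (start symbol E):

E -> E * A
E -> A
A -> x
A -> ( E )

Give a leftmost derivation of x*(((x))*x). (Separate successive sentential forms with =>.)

E=>E*A=>A*A=>x*A=>x*(E)=>x*(E*A)=>x*(A*A)=>x*((E)*A)=>x*((A)*A)=>x*(((E))*A)=>x*(((A))*A)=>x*(((x))*A)=>x*(((x))*x)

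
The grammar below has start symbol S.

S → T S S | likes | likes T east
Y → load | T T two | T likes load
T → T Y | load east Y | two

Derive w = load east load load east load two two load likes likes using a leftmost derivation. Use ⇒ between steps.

S ⇒ T S S   [S → T S S]
T S S ⇒ T Y S S   [T → T Y]
T Y S S ⇒ T Y Y S S   [T → T Y]
T Y Y S S ⇒ load east Y Y Y S S   [T → load east Y]
load east Y Y Y S S ⇒ load east load Y Y S S   [Y → load]
load east load Y Y S S ⇒ load east load T T two Y S S   [Y → T T two]
load east load T T two Y S S ⇒ load east load load east Y T two Y S S   [T → load east Y]
load east load load east Y T two Y S S ⇒ load east load load east load T two Y S S   [Y → load]
load east load load east load T two Y S S ⇒ load east load load east load two two Y S S   [T → two]
load east load load east load two two Y S S ⇒ load east load load east load two two load S S   [Y → load]
load east load load east load two two load S S ⇒ load east load load east load two two load likes S   [S → likes]
load east load load east load two two load likes S ⇒ load east load load east load two two load likes likes   [S → likes]

S ⇒ T S S ⇒ T Y S S ⇒ T Y Y S S ⇒ load east Y Y Y S S ⇒ load east load Y Y S S ⇒ load east load T T two Y S S ⇒ load east load load east Y T two Y S S ⇒ load east load load east load T two Y S S ⇒ load east load load east load two two Y S S ⇒ load east load load east load two two load S S ⇒ load east load load east load two two load likes S ⇒ load east load load east load two two load likes likes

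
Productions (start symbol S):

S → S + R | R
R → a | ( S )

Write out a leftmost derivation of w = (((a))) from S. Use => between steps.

S => R   [S → R]
R => (S)   [R → ( S )]
(S) => (R)   [S → R]
(R) => ((S))   [R → ( S )]
((S)) => ((R))   [S → R]
((R)) => (((S)))   [R → ( S )]
(((S))) => (((R)))   [S → R]
(((R))) => (((a)))   [R → a]

S=>R=>(S)=>(R)=>((S))=>((R))=>(((S)))=>(((R)))=>(((a)))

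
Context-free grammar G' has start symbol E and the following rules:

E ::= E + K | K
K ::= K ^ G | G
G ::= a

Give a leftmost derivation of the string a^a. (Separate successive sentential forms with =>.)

E=>K=>K^G=>G^G=>a^G=>a^a

E => K   [E ::= K]
K => K^G   [K ::= K ^ G]
K^G => G^G   [K ::= G]
G^G => a^G   [G ::= a]
a^G => a^a   [G ::= a]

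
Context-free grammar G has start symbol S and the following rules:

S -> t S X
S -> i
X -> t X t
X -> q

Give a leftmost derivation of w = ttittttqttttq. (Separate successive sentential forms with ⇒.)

S ⇒ tSX ⇒ ttSXX ⇒ ttiXX ⇒ ttitXtX ⇒ ttittXttX ⇒ ttitttXtttX ⇒ ttittttXttttX ⇒ ttittttqttttX ⇒ ttittttqttttq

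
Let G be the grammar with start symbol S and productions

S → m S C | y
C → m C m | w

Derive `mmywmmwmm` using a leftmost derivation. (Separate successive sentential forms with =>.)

S => mSC   [S → m S C]
mSC => mmSCC   [S → m S C]
mmSCC => mmyCC   [S → y]
mmyCC => mmywC   [C → w]
mmywC => mmywmCm   [C → m C m]
mmywmCm => mmywmmCmm   [C → m C m]
mmywmmCmm => mmywmmwmm   [C → w]

S => mSC => mmSCC => mmyCC => mmywC => mmywmCm => mmywmmCmm => mmywmmwmm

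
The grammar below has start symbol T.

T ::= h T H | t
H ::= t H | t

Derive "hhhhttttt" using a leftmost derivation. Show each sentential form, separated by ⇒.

T ⇒ hTH   [T ::= h T H]
hTH ⇒ hhTHH   [T ::= h T H]
hhTHH ⇒ hhhTHHH   [T ::= h T H]
hhhTHHH ⇒ hhhhTHHHH   [T ::= h T H]
hhhhTHHHH ⇒ hhhhtHHHH   [T ::= t]
hhhhtHHHH ⇒ hhhhttHHH   [H ::= t]
hhhhttHHH ⇒ hhhhtttHH   [H ::= t]
hhhhtttHH ⇒ hhhhttttH   [H ::= t]
hhhhttttH ⇒ hhhhttttt   [H ::= t]

T ⇒ hTH ⇒ hhTHH ⇒ hhhTHHH ⇒ hhhhTHHHH ⇒ hhhhtHHHH ⇒ hhhhttHHH ⇒ hhhhtttHH ⇒ hhhhttttH ⇒ hhhhttttt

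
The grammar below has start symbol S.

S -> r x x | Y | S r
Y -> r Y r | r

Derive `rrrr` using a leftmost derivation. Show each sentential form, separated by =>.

S => Sr   [S -> S r]
Sr => Srr   [S -> S r]
Srr => Srrr   [S -> S r]
Srrr => Yrrr   [S -> Y]
Yrrr => rrrr   [Y -> r]

S => Sr => Srr => Srrr => Yrrr => rrrr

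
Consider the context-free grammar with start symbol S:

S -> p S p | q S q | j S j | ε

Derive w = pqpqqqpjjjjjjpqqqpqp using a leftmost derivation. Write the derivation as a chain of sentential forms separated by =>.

S => pSp   [S -> p S p]
pSp => pqSqp   [S -> q S q]
pqSqp => pqpSpqp   [S -> p S p]
pqpSpqp => pqpqSqpqp   [S -> q S q]
pqpqSqpqp => pqpqqSqqpqp   [S -> q S q]
pqpqqSqqpqp => pqpqqqSqqqpqp   [S -> q S q]
pqpqqqSqqqpqp => pqpqqqpSpqqqpqp   [S -> p S p]
pqpqqqpSpqqqpqp => pqpqqqpjSjpqqqpqp   [S -> j S j]
pqpqqqpjSjpqqqpqp => pqpqqqpjjSjjpqqqpqp   [S -> j S j]
pqpqqqpjjSjjpqqqpqp => pqpqqqpjjjSjjjpqqqpqp   [S -> j S j]
pqpqqqpjjjSjjjpqqqpqp => pqpqqqpjjjjjjpqqqpqp   [S -> ε]

S => pSp => pqSqp => pqpSpqp => pqpqSqpqp => pqpqqSqqpqp => pqpqqqSqqqpqp => pqpqqqpSpqqqpqp => pqpqqqpjSjpqqqpqp => pqpqqqpjjSjjpqqqpqp => pqpqqqpjjjSjjjpqqqpqp => pqpqqqpjjjjjjpqqqpqp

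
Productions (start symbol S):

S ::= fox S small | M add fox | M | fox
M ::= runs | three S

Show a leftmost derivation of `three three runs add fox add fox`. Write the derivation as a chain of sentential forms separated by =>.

S => M add fox => three S add fox => three M add fox add fox => three three S add fox add fox => three three M add fox add fox => three three runs add fox add fox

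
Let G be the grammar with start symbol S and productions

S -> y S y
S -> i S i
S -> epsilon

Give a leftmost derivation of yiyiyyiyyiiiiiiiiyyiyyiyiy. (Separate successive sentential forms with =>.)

S => ySy   [S -> y S y]
ySy => yiSiy   [S -> i S i]
yiSiy => yiySyiy   [S -> y S y]
yiySyiy => yiyiSiyiy   [S -> i S i]
yiyiSiyiy => yiyiySyiyiy   [S -> y S y]
yiyiySyiyiy => yiyiyySyyiyiy   [S -> y S y]
yiyiyySyyiyiy => yiyiyyiSiyyiyiy   [S -> i S i]
yiyiyyiSiyyiyiy => yiyiyyiySyiyyiyiy   [S -> y S y]
yiyiyyiySyiyyiyiy => yiyiyyiyySyyiyyiyiy   [S -> y S y]
yiyiyyiyySyyiyyiyiy => yiyiyyiyyiSiyyiyyiyiy   [S -> i S i]
yiyiyyiyyiSiyyiyyiyiy => yiyiyyiyyiiSiiyyiyyiyiy   [S -> i S i]
yiyiyyiyyiiSiiyyiyyiyiy => yiyiyyiyyiiiSiiiyyiyyiyiy   [S -> i S i]
yiyiyyiyyiiiSiiiyyiyyiyiy => yiyiyyiyyiiiiSiiiiyyiyyiyiy   [S -> i S i]
yiyiyyiyyiiiiSiiiiyyiyyiyiy => yiyiyyiyyiiiiiiiiyyiyyiyiy   [S -> epsilon]

S => ySy => yiSiy => yiySyiy => yiyiSiyiy => yiyiySyiyiy => yiyiyySyyiyiy => yiyiyyiSiyyiyiy => yiyiyyiySyiyyiyiy => yiyiyyiyySyyiyyiyiy => yiyiyyiyyiSiyyiyyiyiy => yiyiyyiyyiiSiiyyiyyiyiy => yiyiyyiyyiiiSiiiyyiyyiyiy => yiyiyyiyyiiiiSiiiiyyiyyiyiy => yiyiyyiyyiiiiiiiiyyiyyiyiy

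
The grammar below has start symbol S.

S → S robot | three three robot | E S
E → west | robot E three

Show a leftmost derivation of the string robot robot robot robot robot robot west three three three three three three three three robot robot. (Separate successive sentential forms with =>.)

S => E S   [S → E S]
E S => robot E three S   [E → robot E three]
robot E three S => robot robot E three three S   [E → robot E three]
robot robot E three three S => robot robot robot E three three three S   [E → robot E three]
robot robot robot E three three three S => robot robot robot robot E three three three three S   [E → robot E three]
robot robot robot robot E three three three three S => robot robot robot robot robot E three three three three three S   [E → robot E three]
robot robot robot robot robot E three three three three three S => robot robot robot robot robot robot E three three three three three three S   [E → robot E three]
robot robot robot robot robot robot E three three three three three three S => robot robot robot robot robot robot west three three three three three three S   [E → west]
robot robot robot robot robot robot west three three three three three three S => robot robot robot robot robot robot west three three three three three three S robot   [S → S robot]
robot robot robot robot robot robot west three three three three three three S robot => robot robot robot robot robot robot west three three three three three three three three robot robot   [S → three three robot]

S => E S => robot E three S => robot robot E three three S => robot robot robot E three three three S => robot robot robot robot E three three three three S => robot robot robot robot robot E three three three three three S => robot robot robot robot robot robot E three three three three three three S => robot robot robot robot robot robot west three three three three three three S => robot robot robot robot robot robot west three three three three three three S robot => robot robot robot robot robot robot west three three three three three three three three robot robot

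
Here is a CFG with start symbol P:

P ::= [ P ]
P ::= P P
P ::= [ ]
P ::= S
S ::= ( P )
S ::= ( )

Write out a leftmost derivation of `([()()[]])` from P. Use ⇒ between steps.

P ⇒ S   [P ::= S]
S ⇒ (P)   [S ::= ( P )]
(P) ⇒ ([P])   [P ::= [ P ]]
([P]) ⇒ ([PP])   [P ::= P P]
([PP]) ⇒ ([PPP])   [P ::= P P]
([PPP]) ⇒ ([SPP])   [P ::= S]
([SPP]) ⇒ ([()PP])   [S ::= ( )]
([()PP]) ⇒ ([()SP])   [P ::= S]
([()SP]) ⇒ ([()()P])   [S ::= ( )]
([()()P]) ⇒ ([()()[]])   [P ::= [ ]]

P⇒S⇒(P)⇒([P])⇒([PP])⇒([PPP])⇒([SPP])⇒([()PP])⇒([()SP])⇒([()()P])⇒([()()[]])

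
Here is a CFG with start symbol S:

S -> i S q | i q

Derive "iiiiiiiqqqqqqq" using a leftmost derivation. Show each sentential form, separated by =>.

S => iSq => iiSqq => iiiSqqq => iiiiSqqqq => iiiiiSqqqqq => iiiiiiSqqqqqq => iiiiiiiqqqqqqq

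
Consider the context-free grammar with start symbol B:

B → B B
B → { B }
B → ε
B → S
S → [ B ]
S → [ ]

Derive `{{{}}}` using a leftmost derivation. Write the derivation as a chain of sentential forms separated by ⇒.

B⇒{B}⇒{BB}⇒{{B}B}⇒{{{B}}B}⇒{{{}}B}⇒{{{}}}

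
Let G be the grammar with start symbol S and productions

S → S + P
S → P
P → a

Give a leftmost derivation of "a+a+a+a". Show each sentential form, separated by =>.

S => S+P   [S → S + P]
S+P => S+P+P   [S → S + P]
S+P+P => S+P+P+P   [S → S + P]
S+P+P+P => P+P+P+P   [S → P]
P+P+P+P => a+P+P+P   [P → a]
a+P+P+P => a+a+P+P   [P → a]
a+a+P+P => a+a+a+P   [P → a]
a+a+a+P => a+a+a+a   [P → a]

S=>S+P=>S+P+P=>S+P+P+P=>P+P+P+P=>a+P+P+P=>a+a+P+P=>a+a+a+P=>a+a+a+a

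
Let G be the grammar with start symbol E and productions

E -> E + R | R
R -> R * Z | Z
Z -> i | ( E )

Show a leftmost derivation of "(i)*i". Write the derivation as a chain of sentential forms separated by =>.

E => R => R*Z => Z*Z => (E)*Z => (R)*Z => (Z)*Z => (i)*Z => (i)*i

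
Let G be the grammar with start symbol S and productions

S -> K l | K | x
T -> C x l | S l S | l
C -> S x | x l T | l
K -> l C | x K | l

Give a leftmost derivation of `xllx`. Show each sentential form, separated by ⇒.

S ⇒ K   [S -> K]
K ⇒ xK   [K -> x K]
xK ⇒ xlC   [K -> l C]
xlC ⇒ xlSx   [C -> S x]
xlSx ⇒ xlKx   [S -> K]
xlKx ⇒ xllx   [K -> l]

S⇒K⇒xK⇒xlC⇒xlSx⇒xlKx⇒xllx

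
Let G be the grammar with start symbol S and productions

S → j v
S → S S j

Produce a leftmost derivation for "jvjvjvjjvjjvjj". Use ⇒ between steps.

S ⇒ SSj   [S → S S j]
SSj ⇒ jvSj   [S → j v]
jvSj ⇒ jvSSjj   [S → S S j]
jvSSjj ⇒ jvSSjSjj   [S → S S j]
jvSSjSjj ⇒ jvSSjSjSjj   [S → S S j]
jvSSjSjSjj ⇒ jvjvSjSjSjj   [S → j v]
jvjvSjSjSjj ⇒ jvjvjvjSjSjj   [S → j v]
jvjvjvjSjSjj ⇒ jvjvjvjjvjSjj   [S → j v]
jvjvjvjjvjSjj ⇒ jvjvjvjjvjjvjj   [S → j v]

S ⇒ SSj ⇒ jvSj ⇒ jvSSjj ⇒ jvSSjSjj ⇒ jvSSjSjSjj ⇒ jvjvSjSjSjj ⇒ jvjvjvjSjSjj ⇒ jvjvjvjjvjSjj ⇒ jvjvjvjjvjjvjj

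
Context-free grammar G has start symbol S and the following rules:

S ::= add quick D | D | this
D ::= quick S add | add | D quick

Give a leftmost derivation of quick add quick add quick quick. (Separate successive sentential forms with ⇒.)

S ⇒ D ⇒ D quick ⇒ D quick quick ⇒ quick S add quick quick ⇒ quick D add quick quick ⇒ quick D quick add quick quick ⇒ quick add quick add quick quick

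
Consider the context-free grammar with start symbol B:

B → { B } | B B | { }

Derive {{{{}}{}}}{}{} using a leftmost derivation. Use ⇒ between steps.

B ⇒ BB ⇒ BBB ⇒ {B}BB ⇒ {{B}}BB ⇒ {{BB}}BB ⇒ {{{B}B}}BB ⇒ {{{{}}B}}BB ⇒ {{{{}}{}}}BB ⇒ {{{{}}{}}}{}B ⇒ {{{{}}{}}}{}{}

B ⇒ BB   [B → B B]
BB ⇒ BBB   [B → B B]
BBB ⇒ {B}BB   [B → { B }]
{B}BB ⇒ {{B}}BB   [B → { B }]
{{B}}BB ⇒ {{BB}}BB   [B → B B]
{{BB}}BB ⇒ {{{B}B}}BB   [B → { B }]
{{{B}B}}BB ⇒ {{{{}}B}}BB   [B → { }]
{{{{}}B}}BB ⇒ {{{{}}{}}}BB   [B → { }]
{{{{}}{}}}BB ⇒ {{{{}}{}}}{}B   [B → { }]
{{{{}}{}}}{}B ⇒ {{{{}}{}}}{}{}   [B → { }]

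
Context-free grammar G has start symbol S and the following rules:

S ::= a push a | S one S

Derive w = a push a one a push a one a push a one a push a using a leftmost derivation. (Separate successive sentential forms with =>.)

S => S one S => a push a one S => a push a one S one S => a push a one a push a one S => a push a one a push a one S one S => a push a one a push a one a push a one S => a push a one a push a one a push a one a push a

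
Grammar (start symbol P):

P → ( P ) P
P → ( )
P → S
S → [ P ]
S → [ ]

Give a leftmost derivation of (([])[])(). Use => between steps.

P => (P)P => ((P)P)P => ((S)P)P => (([])P)P => (([])S)P => (([])[])P => (([])[])()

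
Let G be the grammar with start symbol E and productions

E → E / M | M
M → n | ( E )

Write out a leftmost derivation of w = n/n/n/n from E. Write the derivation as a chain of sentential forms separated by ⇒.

E ⇒ E/M   [E → E / M]
E/M ⇒ E/M/M   [E → E / M]
E/M/M ⇒ E/M/M/M   [E → E / M]
E/M/M/M ⇒ M/M/M/M   [E → M]
M/M/M/M ⇒ n/M/M/M   [M → n]
n/M/M/M ⇒ n/n/M/M   [M → n]
n/n/M/M ⇒ n/n/n/M   [M → n]
n/n/n/M ⇒ n/n/n/n   [M → n]

E ⇒ E/M ⇒ E/M/M ⇒ E/M/M/M ⇒ M/M/M/M ⇒ n/M/M/M ⇒ n/n/M/M ⇒ n/n/n/M ⇒ n/n/n/n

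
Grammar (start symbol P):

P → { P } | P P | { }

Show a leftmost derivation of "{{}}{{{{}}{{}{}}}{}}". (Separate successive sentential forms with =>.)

P => PP => {P}P => {{}}P => {{}}{P} => {{}}{PP} => {{}}{{P}P} => {{}}{{PP}P} => {{}}{{{P}P}P} => {{}}{{{{}}P}P} => {{}}{{{{}}{P}}P} => {{}}{{{{}}{PP}}P} => {{}}{{{{}}{{}P}}P} => {{}}{{{{}}{{}{}}}P} => {{}}{{{{}}{{}{}}}{}}

P => PP   [P → P P]
PP => {P}P   [P → { P }]
{P}P => {{}}P   [P → { }]
{{}}P => {{}}{P}   [P → { P }]
{{}}{P} => {{}}{PP}   [P → P P]
{{}}{PP} => {{}}{{P}P}   [P → { P }]
{{}}{{P}P} => {{}}{{PP}P}   [P → P P]
{{}}{{PP}P} => {{}}{{{P}P}P}   [P → { P }]
{{}}{{{P}P}P} => {{}}{{{{}}P}P}   [P → { }]
{{}}{{{{}}P}P} => {{}}{{{{}}{P}}P}   [P → { P }]
{{}}{{{{}}{P}}P} => {{}}{{{{}}{PP}}P}   [P → P P]
{{}}{{{{}}{PP}}P} => {{}}{{{{}}{{}P}}P}   [P → { }]
{{}}{{{{}}{{}P}}P} => {{}}{{{{}}{{}{}}}P}   [P → { }]
{{}}{{{{}}{{}{}}}P} => {{}}{{{{}}{{}{}}}{}}   [P → { }]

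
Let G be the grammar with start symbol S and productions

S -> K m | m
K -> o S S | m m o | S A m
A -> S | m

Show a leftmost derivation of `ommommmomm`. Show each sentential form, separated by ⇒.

S ⇒ Km   [S -> K m]
Km ⇒ oSSm   [K -> o S S]
oSSm ⇒ oKmSm   [S -> K m]
oKmSm ⇒ ommomSm   [K -> m m o]
ommomSm ⇒ ommomKmm   [S -> K m]
ommomKmm ⇒ ommommmomm   [K -> m m o]

S ⇒ Km ⇒ oSSm ⇒ oKmSm ⇒ ommomSm ⇒ ommomKmm ⇒ ommommmomm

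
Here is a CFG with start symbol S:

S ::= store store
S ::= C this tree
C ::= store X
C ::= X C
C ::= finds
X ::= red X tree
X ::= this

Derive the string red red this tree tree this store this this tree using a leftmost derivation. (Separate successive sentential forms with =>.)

S => C this tree => X C this tree => red X tree C this tree => red red X tree tree C this tree => red red this tree tree C this tree => red red this tree tree X C this tree => red red this tree tree this C this tree => red red this tree tree this store X this tree => red red this tree tree this store this this tree

S => C this tree   [S ::= C this tree]
C this tree => X C this tree   [C ::= X C]
X C this tree => red X tree C this tree   [X ::= red X tree]
red X tree C this tree => red red X tree tree C this tree   [X ::= red X tree]
red red X tree tree C this tree => red red this tree tree C this tree   [X ::= this]
red red this tree tree C this tree => red red this tree tree X C this tree   [C ::= X C]
red red this tree tree X C this tree => red red this tree tree this C this tree   [X ::= this]
red red this tree tree this C this tree => red red this tree tree this store X this tree   [C ::= store X]
red red this tree tree this store X this tree => red red this tree tree this store this this tree   [X ::= this]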